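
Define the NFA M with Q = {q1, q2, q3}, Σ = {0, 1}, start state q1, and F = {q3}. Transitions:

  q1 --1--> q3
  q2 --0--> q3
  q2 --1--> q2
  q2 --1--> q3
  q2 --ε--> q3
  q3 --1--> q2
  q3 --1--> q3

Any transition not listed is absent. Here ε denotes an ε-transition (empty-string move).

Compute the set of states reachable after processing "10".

Start in {q1}.
Read '1': q1→{q3}; now {q3}.
Read '0': q3→∅; now ∅.

∅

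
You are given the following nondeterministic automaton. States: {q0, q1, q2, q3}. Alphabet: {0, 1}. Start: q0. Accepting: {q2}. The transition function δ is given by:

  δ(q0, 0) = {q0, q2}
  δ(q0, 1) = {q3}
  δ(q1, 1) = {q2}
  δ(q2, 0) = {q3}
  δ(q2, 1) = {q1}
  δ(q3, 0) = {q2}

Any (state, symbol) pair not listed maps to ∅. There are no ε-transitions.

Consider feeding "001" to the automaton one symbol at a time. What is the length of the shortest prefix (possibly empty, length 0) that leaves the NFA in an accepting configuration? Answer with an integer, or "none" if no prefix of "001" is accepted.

1

Start in {q0}.
Read '0': q0→{q0, q2}; now {q0, q2}.
None of the earlier sets intersect F, but {q0, q2} does.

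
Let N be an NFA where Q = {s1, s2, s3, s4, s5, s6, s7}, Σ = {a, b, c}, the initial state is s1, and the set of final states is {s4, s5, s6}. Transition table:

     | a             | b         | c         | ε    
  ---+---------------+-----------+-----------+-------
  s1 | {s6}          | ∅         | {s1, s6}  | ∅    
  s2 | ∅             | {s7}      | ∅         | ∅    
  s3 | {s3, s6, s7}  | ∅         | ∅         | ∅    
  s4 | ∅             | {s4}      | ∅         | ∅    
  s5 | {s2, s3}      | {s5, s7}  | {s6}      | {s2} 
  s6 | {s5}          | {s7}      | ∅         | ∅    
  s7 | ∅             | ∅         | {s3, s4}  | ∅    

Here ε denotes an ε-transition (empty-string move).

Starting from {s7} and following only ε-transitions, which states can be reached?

Begin with {s7}.
No ε-moves leave this set, so the closure equals the set itself.

{s7}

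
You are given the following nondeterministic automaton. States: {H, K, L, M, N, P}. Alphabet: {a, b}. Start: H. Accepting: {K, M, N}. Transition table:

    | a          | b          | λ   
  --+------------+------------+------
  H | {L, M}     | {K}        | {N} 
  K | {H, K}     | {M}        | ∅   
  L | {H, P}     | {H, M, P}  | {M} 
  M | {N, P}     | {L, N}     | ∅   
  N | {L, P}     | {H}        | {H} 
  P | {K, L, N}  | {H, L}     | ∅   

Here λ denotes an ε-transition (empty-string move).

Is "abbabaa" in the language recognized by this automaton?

Yes

Start: ε-closure({H}) = {H, N}.
Read 'a': H→{L, M}, N→{L, P}; now {L, M, P}.
Read 'b': L→{H, M, P}, M→{L, N}, P→{H, L}; now {H, L, M, N, P}.
Read 'b': H→{K}, L→{H, M, P}, M→{L, N}, N→{H}, P→{H, L}; now {H, K, L, M, N, P}.
Read 'a': H→{L, M}, K→{H, K}, L→{H, P}, M→{N, P}, N→{L, P}, P→{K, L, N}; now {H, K, L, M, N, P}.
Read 'b': H→{K}, K→{M}, L→{H, M, P}, M→{L, N}, N→{H}, P→{H, L}; now {H, K, L, M, N, P}.
Read 'a': H→{L, M}, K→{H, K}, L→{H, P}, M→{N, P}, N→{L, P}, P→{K, L, N}; now {H, K, L, M, N, P}.
Read 'a': H→{L, M}, K→{H, K}, L→{H, P}, M→{N, P}, N→{L, P}, P→{K, L, N}; now {H, K, L, M, N, P}.
The final set {H, K, L, M, N, P} contains the accepting states K, M, N.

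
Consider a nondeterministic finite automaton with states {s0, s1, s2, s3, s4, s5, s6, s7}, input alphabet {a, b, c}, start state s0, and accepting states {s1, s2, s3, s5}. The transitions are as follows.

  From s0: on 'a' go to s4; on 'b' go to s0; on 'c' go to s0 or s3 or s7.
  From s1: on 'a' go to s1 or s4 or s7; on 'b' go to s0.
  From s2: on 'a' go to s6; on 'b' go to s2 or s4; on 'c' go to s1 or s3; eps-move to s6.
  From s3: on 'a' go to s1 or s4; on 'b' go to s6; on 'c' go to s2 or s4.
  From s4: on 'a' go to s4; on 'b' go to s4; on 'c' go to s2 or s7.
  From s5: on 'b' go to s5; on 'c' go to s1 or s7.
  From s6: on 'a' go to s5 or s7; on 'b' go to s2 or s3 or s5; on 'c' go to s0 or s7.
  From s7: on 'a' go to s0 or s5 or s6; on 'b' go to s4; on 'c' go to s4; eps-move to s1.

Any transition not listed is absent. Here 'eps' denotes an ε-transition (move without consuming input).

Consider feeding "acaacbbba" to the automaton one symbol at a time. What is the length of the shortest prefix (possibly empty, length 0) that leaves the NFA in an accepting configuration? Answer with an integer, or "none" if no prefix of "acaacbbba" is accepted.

Start in {s0}.
Read 'a': s0→{s4}; now {s4}.
Read 'c': s4→{s2, s7}; union {s2, s7}; ε-closure = {s1, s2, s6, s7}.
None of the earlier sets intersect F, but {s1, s2, s6, s7} does.

2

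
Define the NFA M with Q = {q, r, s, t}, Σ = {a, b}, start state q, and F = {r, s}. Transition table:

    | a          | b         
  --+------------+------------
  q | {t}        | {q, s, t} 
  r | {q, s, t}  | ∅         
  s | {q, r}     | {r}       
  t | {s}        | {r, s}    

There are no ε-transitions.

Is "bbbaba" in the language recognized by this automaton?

Yes

Start in {q}.
Read 'b': q→{q, s, t}; now {q, s, t}.
Read 'b': q→{q, s, t}, s→{r}, t→{r, s}; now {q, r, s, t}.
Read 'b': q→{q, s, t}, r→∅, s→{r}, t→{r, s}; now {q, r, s, t}.
Read 'a': q→{t}, r→{q, s, t}, s→{q, r}, t→{s}; now {q, r, s, t}.
Read 'b': q→{q, s, t}, r→∅, s→{r}, t→{r, s}; now {q, r, s, t}.
Read 'a': q→{t}, r→{q, s, t}, s→{q, r}, t→{s}; now {q, r, s, t}.
The final set {q, r, s, t} contains the accepting states r, s.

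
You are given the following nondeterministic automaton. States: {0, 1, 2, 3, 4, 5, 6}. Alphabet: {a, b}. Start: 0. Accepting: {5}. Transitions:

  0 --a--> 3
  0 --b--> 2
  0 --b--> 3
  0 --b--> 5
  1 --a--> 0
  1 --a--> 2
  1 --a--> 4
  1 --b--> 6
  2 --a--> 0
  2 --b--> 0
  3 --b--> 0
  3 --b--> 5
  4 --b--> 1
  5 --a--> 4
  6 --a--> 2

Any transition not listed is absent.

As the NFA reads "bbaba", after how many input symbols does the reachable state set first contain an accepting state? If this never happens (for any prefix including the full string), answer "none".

1

Start in {0}.
Read 'b': 0→{2, 3, 5}; now {2, 3, 5}.
None of the earlier sets intersect F, but {2, 3, 5} does.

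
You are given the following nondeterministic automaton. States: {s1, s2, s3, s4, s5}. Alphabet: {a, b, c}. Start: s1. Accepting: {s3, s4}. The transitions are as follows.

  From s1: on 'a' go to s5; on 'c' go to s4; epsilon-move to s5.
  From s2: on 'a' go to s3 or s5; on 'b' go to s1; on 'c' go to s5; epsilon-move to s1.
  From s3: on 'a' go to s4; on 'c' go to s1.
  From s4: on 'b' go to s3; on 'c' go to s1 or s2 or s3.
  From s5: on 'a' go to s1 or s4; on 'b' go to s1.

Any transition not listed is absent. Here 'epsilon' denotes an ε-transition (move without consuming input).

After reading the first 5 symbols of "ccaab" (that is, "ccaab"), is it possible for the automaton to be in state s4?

No

Start: ε-closure({s1}) = {s1, s5}.
Read 'c': s1→{s4}, s5→∅; now {s4}.
Read 'c': s4→{s1, s2, s3}; union {s1, s2, s3}; ε-closure = {s1, s2, s3, s5}.
Read 'a': s1→{s5}, s2→{s3, s5}, s3→{s4}, s5→{s1, s4}; now {s1, s3, s4, s5}.
Read 'a': s1→{s5}, s3→{s4}, s4→∅, s5→{s1, s4}; now {s1, s4, s5}.
Read 'b': s1→∅, s4→{s3}, s5→{s1}; union {s1, s3}; ε-closure = {s1, s3, s5}.
State s4 is not in {s1, s3, s5}.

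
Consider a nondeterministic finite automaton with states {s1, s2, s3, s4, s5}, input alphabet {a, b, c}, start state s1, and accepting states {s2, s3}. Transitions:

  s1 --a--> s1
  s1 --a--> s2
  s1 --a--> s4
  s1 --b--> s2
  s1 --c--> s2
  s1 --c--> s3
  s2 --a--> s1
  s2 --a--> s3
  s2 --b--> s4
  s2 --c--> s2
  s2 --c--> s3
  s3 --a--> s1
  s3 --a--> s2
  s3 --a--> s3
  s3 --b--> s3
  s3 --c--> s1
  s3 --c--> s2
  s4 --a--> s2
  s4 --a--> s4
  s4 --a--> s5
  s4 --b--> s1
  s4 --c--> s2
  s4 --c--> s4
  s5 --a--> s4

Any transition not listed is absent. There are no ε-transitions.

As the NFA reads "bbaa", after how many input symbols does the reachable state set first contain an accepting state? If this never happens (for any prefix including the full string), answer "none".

Start in {s1}.
Read 'b': {s1} → {s2}.
None of the earlier sets intersect F, but {s2} does.

1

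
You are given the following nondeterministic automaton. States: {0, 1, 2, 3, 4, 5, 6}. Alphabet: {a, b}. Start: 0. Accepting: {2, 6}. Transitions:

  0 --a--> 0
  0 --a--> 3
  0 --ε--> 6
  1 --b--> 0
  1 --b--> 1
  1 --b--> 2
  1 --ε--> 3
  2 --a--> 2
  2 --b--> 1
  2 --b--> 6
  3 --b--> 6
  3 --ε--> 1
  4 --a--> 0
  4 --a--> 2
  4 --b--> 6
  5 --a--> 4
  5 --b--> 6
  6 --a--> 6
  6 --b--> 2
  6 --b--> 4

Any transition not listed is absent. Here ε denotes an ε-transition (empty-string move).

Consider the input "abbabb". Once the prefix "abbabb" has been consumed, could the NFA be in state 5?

Start: ε-closure({0}) = {0, 6}.
Read 'a': 0→{0, 3}, 6→{6}; union {0, 3, 6}; ε-closure = {0, 1, 3, 6}.
Read 'b': 0→∅, 1→{0, 1, 2}, 3→{6}, 6→{2, 4}; union {0, 1, 2, 4, 6}; ε-closure = {0, 1, 2, 3, 4, 6}.
Read 'b': 0→∅, 1→{0, 1, 2}, 2→{1, 6}, 3→{6}, 4→{6}, 6→{2, 4}; union {0, 1, 2, 4, 6}; ε-closure = {0, 1, 2, 3, 4, 6}.
Read 'a': 0→{0, 3}, 1→∅, 2→{2}, 3→∅, 4→{0, 2}, 6→{6}; union {0, 2, 3, 6}; ε-closure = {0, 1, 2, 3, 6}.
Read 'b': 0→∅, 1→{0, 1, 2}, 2→{1, 6}, 3→{6}, 6→{2, 4}; union {0, 1, 2, 4, 6}; ε-closure = {0, 1, 2, 3, 4, 6}.
Read 'b': 0→∅, 1→{0, 1, 2}, 2→{1, 6}, 3→{6}, 4→{6}, 6→{2, 4}; union {0, 1, 2, 4, 6}; ε-closure = {0, 1, 2, 3, 4, 6}.
State 5 is not in {0, 1, 2, 3, 4, 6}.

No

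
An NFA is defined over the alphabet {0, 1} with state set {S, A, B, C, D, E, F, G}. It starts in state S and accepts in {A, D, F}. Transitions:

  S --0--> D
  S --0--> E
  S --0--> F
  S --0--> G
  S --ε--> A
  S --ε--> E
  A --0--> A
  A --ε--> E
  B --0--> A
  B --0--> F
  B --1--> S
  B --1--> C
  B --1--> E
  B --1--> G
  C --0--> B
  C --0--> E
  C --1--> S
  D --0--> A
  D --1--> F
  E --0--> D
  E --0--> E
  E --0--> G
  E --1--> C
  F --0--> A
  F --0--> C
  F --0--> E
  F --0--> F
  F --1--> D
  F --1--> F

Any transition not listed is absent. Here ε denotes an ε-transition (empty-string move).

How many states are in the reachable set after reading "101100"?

Start: ε-closure({S}) = {S, A, E}.
Read '1': S→∅, A→∅, E→{C}; now {C}.
Read '0': C→{B, E}; now {B, E}.
Read '1': B→{S, C, E, G}, E→{C}; union {S, C, E, G}; ε-closure = {S, A, C, E, G}.
Read '1': S→∅, A→∅, C→{S}, E→{C}, G→∅; union {S, C}; ε-closure = {S, A, C, E}.
Read '0': S→{D, E, F, G}, A→{A}, C→{B, E}, E→{D, E, G}; now {A, B, D, E, F, G}.
Read '0': A→{A}, B→{A, F}, D→{A}, E→{D, E, G}, F→{A, C, E, F}, G→∅; now {A, C, D, E, F, G}.
That set has 6 states.

6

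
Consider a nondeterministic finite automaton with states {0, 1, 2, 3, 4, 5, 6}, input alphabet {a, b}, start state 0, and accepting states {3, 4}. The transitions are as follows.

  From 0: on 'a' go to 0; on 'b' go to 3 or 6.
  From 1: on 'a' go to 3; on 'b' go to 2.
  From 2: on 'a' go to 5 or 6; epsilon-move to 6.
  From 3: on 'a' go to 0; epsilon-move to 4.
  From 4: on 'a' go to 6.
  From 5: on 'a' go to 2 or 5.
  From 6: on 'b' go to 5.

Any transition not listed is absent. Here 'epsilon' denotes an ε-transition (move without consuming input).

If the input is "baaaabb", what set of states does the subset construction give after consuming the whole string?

Start in {0}.
Read 'b': {0} → {3, 4, 6}.
Read 'a': {3, 4, 6} → {0, 6}.
Read 'a': {0, 6} → {0}.
Read 'a': {0} → {0}.
Read 'a': {0} → {0}.
Read 'b': {0} → {3, 4, 6}.
Read 'b': {3, 4, 6} → {5}.

{5}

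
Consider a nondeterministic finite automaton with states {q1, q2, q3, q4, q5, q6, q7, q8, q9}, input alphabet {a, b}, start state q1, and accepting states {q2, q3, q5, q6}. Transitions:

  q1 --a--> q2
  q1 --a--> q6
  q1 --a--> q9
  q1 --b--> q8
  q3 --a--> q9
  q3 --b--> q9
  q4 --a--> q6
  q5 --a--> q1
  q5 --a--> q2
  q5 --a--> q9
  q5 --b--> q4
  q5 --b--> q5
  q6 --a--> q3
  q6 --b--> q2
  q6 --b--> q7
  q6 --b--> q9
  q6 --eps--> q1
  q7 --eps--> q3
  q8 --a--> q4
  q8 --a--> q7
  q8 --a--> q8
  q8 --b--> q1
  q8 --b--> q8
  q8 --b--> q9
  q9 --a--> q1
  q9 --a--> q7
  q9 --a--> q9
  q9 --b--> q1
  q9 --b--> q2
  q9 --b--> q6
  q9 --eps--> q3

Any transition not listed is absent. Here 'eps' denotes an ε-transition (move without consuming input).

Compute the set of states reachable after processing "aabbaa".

Start in {q1}.
Read 'a': {q1} → {q1, q2, q3, q6, q9}.
Read 'a': {q1, q2, q3, q6, q9} → {q1, q2, q3, q6, q7, q9}.
Read 'b': {q1, q2, q3, q6, q7, q9} → {q1, q2, q3, q6, q7, q8, q9}.
Read 'b': {q1, q2, q3, q6, q7, q8, q9} → {q1, q2, q3, q6, q7, q8, q9}.
Read 'a': {q1, q2, q3, q6, q7, q8, q9} → {q1, q2, q3, q4, q6, q7, q8, q9}.
Read 'a': {q1, q2, q3, q4, q6, q7, q8, q9} → {q1, q2, q3, q4, q6, q7, q8, q9}.

{q1, q2, q3, q4, q6, q7, q8, q9}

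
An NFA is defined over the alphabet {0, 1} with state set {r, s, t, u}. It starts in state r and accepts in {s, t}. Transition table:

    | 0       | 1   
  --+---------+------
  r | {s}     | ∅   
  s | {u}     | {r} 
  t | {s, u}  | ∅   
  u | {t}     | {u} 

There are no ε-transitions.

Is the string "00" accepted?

Start in {r}.
Read '0': r→{s}; now {s}.
Read '0': s→{u}; now {u}.
The final set {u} contains no accepting state.

No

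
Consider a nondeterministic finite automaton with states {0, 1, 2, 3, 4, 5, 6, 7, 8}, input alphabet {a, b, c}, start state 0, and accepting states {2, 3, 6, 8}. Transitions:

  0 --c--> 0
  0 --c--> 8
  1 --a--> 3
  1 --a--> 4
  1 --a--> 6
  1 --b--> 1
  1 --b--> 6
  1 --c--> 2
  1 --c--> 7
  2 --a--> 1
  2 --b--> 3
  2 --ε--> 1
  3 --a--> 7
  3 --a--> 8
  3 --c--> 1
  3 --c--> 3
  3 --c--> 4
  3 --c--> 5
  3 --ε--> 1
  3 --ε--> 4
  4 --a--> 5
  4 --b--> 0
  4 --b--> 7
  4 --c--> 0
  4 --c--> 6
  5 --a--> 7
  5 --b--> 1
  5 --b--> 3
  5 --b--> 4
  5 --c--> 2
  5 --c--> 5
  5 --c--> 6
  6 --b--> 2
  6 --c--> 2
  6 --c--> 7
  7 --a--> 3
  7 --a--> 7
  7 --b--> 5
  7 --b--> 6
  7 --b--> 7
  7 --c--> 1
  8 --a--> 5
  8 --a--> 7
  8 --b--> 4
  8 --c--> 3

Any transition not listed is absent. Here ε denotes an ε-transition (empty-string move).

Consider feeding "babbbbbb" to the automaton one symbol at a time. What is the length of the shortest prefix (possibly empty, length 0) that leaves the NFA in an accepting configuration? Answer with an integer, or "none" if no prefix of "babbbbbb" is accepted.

Start in {0}.
Read 'b': {0} → ∅.
The set is empty and remains empty for the remaining 7 symbols.
No reachable set along the way intersects F.

none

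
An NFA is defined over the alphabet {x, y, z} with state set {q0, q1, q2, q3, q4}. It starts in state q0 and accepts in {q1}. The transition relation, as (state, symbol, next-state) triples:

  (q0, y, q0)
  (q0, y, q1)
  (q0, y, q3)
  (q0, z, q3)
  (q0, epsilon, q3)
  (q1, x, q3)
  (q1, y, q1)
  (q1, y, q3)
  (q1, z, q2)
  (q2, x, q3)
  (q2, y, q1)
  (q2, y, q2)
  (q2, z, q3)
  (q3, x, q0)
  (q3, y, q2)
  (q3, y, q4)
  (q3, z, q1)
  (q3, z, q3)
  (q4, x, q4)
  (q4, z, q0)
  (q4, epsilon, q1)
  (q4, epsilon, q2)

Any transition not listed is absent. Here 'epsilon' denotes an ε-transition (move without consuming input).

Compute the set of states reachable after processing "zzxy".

{q0, q1, q2, q3, q4}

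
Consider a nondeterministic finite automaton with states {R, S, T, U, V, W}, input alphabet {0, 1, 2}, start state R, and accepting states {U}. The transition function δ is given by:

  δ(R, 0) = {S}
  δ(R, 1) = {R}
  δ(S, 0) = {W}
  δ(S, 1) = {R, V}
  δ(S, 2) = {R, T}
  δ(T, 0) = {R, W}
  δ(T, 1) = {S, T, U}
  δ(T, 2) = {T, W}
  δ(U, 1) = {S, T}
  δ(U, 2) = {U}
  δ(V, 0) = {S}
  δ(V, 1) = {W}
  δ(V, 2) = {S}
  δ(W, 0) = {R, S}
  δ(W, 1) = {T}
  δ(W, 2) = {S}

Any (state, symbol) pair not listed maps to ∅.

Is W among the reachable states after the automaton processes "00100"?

Start in {R}.
Read '0': R→{S}; now {S}.
Read '0': S→{W}; now {W}.
Read '1': W→{T}; now {T}.
Read '0': T→{R, W}; now {R, W}.
Read '0': R→{S}, W→{R, S}; now {R, S}.
State W is not in {R, S}.

No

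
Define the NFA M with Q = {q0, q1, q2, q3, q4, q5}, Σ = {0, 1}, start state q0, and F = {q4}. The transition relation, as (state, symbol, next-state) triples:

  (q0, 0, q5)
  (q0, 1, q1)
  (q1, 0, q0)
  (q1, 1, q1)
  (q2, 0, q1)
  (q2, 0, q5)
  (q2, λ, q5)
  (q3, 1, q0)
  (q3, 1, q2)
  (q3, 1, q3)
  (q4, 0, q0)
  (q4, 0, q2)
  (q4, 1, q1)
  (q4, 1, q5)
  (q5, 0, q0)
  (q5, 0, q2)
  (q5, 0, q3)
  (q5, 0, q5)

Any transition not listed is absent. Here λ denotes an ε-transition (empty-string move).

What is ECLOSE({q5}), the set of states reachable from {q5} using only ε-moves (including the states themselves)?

Begin with {q5}.
No ε-moves leave this set, so the closure equals the set itself.

{q5}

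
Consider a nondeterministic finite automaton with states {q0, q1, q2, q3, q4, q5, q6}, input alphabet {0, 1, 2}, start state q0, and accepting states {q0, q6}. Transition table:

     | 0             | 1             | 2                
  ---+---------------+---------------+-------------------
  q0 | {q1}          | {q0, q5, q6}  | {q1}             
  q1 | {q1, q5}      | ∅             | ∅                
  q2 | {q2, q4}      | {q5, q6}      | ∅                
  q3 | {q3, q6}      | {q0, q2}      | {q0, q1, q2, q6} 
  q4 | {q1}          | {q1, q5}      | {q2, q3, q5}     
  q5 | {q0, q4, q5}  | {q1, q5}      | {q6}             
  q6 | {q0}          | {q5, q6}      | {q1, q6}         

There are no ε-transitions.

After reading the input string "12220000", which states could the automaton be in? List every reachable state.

{q0, q1, q4, q5}

Start in {q0}.
Read '1': q0→{q0, q5, q6}; now {q0, q5, q6}.
Read '2': q0→{q1}, q5→{q6}, q6→{q1, q6}; now {q1, q6}.
Read '2': q1→∅, q6→{q1, q6}; now {q1, q6}.
Read '2': q1→∅, q6→{q1, q6}; now {q1, q6}.
Read '0': q1→{q1, q5}, q6→{q0}; now {q0, q1, q5}.
Read '0': q0→{q1}, q1→{q1, q5}, q5→{q0, q4, q5}; now {q0, q1, q4, q5}.
Read '0': q0→{q1}, q1→{q1, q5}, q4→{q1}, q5→{q0, q4, q5}; now {q0, q1, q4, q5}.
Read '0': q0→{q1}, q1→{q1, q5}, q4→{q1}, q5→{q0, q4, q5}; now {q0, q1, q4, q5}.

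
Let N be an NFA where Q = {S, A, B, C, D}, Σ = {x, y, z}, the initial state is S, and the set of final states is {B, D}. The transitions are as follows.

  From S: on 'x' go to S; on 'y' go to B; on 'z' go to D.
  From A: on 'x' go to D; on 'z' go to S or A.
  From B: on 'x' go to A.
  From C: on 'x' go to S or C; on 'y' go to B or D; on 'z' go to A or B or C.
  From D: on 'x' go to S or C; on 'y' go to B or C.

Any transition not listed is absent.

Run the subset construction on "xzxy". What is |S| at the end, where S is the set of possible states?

Start in {S}.
Read 'x': {S} → {S}.
Read 'z': {S} → {D}.
Read 'x': {D} → {S, C}.
Read 'y': {S, C} → {B, D}.
That set has 2 states.

2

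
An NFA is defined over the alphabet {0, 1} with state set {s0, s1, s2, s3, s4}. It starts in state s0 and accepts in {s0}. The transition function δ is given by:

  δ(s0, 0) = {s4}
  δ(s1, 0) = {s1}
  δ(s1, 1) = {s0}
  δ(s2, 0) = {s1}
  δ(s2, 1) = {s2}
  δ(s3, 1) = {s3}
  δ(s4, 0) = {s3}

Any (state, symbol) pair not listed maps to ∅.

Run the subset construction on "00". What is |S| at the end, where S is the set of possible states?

Start in {s0}.
Read '0': s0→{s4}; now {s4}.
Read '0': s4→{s3}; now {s3}.
That set has 1 state.

1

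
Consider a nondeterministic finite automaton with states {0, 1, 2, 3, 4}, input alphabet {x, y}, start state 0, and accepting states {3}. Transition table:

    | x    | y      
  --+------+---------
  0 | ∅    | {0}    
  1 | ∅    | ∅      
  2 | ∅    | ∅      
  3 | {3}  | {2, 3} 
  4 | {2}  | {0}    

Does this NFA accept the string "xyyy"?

No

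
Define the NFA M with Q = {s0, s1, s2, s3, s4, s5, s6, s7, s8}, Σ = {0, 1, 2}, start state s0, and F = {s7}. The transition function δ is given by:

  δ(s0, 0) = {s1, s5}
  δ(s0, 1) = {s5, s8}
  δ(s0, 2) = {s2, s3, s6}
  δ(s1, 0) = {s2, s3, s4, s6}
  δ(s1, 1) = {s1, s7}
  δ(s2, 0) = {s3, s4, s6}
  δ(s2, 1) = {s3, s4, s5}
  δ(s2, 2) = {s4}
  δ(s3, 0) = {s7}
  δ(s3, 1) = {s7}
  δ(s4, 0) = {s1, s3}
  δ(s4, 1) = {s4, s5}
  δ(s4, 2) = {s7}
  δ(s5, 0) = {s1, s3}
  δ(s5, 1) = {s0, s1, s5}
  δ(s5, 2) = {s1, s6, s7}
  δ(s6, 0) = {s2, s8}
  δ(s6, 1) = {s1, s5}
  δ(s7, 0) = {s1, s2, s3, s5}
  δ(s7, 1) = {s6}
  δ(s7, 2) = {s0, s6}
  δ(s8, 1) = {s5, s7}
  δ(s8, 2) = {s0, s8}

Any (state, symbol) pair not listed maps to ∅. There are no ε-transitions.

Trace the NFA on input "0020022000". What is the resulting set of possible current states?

{s1, s2, s3, s4, s5, s6, s7, s8}

Start in {s0}.
Read '0': s0→{s1, s5}; now {s1, s5}.
Read '0': s1→{s2, s3, s4, s6}, s5→{s1, s3}; now {s1, s2, s3, s4, s6}.
Read '2': s1→∅, s2→{s4}, s3→∅, s4→{s7}, s6→∅; now {s4, s7}.
Read '0': s4→{s1, s3}, s7→{s1, s2, s3, s5}; now {s1, s2, s3, s5}.
Read '0': s1→{s2, s3, s4, s6}, s2→{s3, s4, s6}, s3→{s7}, s5→{s1, s3}; now {s1, s2, s3, s4, s6, s7}.
Read '2': s1→∅, s2→{s4}, s3→∅, s4→{s7}, s6→∅, s7→{s0, s6}; now {s0, s4, s6, s7}.
Read '2': s0→{s2, s3, s6}, s4→{s7}, s6→∅, s7→{s0, s6}; now {s0, s2, s3, s6, s7}.
Read '0': s0→{s1, s5}, s2→{s3, s4, s6}, s3→{s7}, s6→{s2, s8}, s7→{s1, s2, s3, s5}; now {s1, s2, s3, s4, s5, s6, s7, s8}.
Read '0': s1→{s2, s3, s4, s6}, s2→{s3, s4, s6}, s3→{s7}, s4→{s1, s3}, s5→{s1, s3}, s6→{s2, s8}, s7→{s1, s2, s3, s5}, s8→∅; now {s1, s2, s3, s4, s5, s6, s7, s8}.
Read '0': s1→{s2, s3, s4, s6}, s2→{s3, s4, s6}, s3→{s7}, s4→{s1, s3}, s5→{s1, s3}, s6→{s2, s8}, s7→{s1, s2, s3, s5}, s8→∅; now {s1, s2, s3, s4, s5, s6, s7, s8}.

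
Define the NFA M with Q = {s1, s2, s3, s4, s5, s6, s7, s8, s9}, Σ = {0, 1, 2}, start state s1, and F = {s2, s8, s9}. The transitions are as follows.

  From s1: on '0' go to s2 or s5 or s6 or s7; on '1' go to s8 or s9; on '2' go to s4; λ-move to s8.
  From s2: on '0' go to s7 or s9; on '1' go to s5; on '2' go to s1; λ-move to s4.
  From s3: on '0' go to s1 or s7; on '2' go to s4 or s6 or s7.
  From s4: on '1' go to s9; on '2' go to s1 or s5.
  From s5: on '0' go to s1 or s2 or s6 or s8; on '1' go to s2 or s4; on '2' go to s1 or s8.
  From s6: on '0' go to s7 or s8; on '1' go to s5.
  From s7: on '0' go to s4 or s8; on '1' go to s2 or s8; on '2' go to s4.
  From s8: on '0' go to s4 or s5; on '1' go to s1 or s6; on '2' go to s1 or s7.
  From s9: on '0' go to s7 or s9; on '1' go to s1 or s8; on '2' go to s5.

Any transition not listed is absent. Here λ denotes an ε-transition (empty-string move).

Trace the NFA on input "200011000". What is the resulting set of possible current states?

Start: ε-closure({s1}) = {s1, s8}.
Read '2': {s1, s8} → {s1, s4, s7, s8}.
Read '0': {s1, s4, s7, s8} → {s2, s4, s5, s6, s7, s8}.
Read '0': {s2, s4, s5, s6, s7, s8} → {s1, s2, s4, s5, s6, s7, s8, s9}.
Read '0': {s1, s2, s4, s5, s6, s7, s8, s9} → {s1, s2, s4, s5, s6, s7, s8, s9}.
Read '1': {s1, s2, s4, s5, s6, s7, s8, s9} → {s1, s2, s4, s5, s6, s8, s9}.
Read '1': {s1, s2, s4, s5, s6, s8, s9} → {s1, s2, s4, s5, s6, s8, s9}.
Read '0': {s1, s2, s4, s5, s6, s8, s9} → {s1, s2, s4, s5, s6, s7, s8, s9}.
Read '0': {s1, s2, s4, s5, s6, s7, s8, s9} → {s1, s2, s4, s5, s6, s7, s8, s9}.
Read '0': {s1, s2, s4, s5, s6, s7, s8, s9} → {s1, s2, s4, s5, s6, s7, s8, s9}.

{s1, s2, s4, s5, s6, s7, s8, s9}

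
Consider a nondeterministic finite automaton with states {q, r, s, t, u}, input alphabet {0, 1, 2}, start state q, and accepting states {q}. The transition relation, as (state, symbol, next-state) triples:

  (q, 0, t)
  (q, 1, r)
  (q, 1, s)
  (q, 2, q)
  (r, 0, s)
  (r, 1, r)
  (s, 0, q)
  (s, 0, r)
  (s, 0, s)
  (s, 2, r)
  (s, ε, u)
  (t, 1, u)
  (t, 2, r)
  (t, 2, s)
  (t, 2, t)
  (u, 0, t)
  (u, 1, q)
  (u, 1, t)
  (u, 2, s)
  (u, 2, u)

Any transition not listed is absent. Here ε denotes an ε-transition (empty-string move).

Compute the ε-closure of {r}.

{r}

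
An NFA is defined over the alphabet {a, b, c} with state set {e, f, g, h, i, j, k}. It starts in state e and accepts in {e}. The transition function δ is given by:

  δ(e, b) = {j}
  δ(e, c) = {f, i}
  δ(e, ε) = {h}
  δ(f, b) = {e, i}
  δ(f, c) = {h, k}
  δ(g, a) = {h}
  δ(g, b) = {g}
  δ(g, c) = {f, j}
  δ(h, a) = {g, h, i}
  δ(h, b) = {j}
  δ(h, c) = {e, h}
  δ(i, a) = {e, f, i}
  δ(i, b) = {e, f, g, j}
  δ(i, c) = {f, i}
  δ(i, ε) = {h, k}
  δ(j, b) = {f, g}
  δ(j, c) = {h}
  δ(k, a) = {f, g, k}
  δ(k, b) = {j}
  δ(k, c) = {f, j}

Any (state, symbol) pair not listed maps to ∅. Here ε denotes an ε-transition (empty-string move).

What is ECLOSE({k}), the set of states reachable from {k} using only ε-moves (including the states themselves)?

Begin with {k}.
No ε-moves leave this set, so the closure equals the set itself.

{k}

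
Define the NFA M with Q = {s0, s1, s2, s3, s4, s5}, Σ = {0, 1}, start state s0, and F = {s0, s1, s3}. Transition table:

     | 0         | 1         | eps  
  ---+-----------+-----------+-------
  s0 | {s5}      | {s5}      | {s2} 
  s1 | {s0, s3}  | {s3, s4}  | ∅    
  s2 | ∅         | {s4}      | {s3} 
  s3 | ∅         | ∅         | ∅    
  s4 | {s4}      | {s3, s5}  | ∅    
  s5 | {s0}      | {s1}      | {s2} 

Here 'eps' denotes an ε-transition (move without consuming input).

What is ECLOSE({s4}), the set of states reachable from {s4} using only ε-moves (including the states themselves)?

{s4}

Begin with {s4}.
No ε-moves leave this set, so the closure equals the set itself.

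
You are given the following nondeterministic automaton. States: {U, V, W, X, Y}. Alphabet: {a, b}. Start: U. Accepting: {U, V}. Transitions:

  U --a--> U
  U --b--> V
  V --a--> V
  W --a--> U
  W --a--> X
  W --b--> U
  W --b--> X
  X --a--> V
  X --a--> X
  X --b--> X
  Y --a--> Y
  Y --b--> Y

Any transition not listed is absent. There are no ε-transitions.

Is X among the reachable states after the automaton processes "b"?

Start in {U}.
Read 'b': {U} → {V}.
State X is not in {V}.

No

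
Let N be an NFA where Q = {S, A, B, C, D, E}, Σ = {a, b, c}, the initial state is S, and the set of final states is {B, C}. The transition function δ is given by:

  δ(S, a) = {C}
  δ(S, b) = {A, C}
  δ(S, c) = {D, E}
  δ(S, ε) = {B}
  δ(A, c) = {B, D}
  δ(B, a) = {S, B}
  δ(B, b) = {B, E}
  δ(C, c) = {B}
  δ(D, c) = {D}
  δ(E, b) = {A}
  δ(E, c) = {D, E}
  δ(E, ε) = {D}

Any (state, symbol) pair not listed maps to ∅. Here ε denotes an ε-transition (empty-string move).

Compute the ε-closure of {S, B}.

{S, B}

Begin with {S, B}.
No ε-moves leave this set, so the closure equals the set itself.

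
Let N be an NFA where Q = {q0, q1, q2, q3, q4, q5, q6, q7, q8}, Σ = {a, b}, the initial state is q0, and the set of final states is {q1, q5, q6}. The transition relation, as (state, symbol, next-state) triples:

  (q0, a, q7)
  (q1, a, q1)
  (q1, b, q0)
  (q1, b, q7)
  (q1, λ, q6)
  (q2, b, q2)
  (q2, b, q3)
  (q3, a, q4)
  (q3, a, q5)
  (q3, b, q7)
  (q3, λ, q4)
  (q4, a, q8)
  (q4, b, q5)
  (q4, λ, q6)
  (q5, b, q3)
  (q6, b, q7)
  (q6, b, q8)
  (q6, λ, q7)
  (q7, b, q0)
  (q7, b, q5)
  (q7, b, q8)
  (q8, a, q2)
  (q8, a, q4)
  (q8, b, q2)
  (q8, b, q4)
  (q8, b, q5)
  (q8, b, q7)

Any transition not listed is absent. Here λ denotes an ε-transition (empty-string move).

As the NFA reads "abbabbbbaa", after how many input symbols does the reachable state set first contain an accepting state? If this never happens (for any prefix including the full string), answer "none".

Start in {q0}.
Read 'a': {q0} → {q7}.
Read 'b': {q7} → {q0, q5, q8}.
None of the earlier sets intersect F, but {q0, q5, q8} does.

2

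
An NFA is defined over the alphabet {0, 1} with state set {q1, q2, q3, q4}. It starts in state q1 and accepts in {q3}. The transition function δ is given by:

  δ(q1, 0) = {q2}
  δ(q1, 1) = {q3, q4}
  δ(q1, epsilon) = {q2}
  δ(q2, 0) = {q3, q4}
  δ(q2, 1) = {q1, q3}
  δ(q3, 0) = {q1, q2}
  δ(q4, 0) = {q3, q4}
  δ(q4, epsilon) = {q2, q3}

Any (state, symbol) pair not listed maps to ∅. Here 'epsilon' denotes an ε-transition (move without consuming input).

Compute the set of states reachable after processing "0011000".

Start: ε-closure({q1}) = {q1, q2}.
Read '0': q1→{q2}, q2→{q3, q4}; now {q2, q3, q4}.
Read '0': q2→{q3, q4}, q3→{q1, q2}, q4→{q3, q4}; now {q1, q2, q3, q4}.
Read '1': q1→{q3, q4}, q2→{q1, q3}, q3→∅, q4→∅; union {q1, q3, q4}; ε-closure = {q1, q2, q3, q4}.
Read '1': q1→{q3, q4}, q2→{q1, q3}, q3→∅, q4→∅; union {q1, q3, q4}; ε-closure = {q1, q2, q3, q4}.
Read '0': q1→{q2}, q2→{q3, q4}, q3→{q1, q2}, q4→{q3, q4}; now {q1, q2, q3, q4}.
Read '0': q1→{q2}, q2→{q3, q4}, q3→{q1, q2}, q4→{q3, q4}; now {q1, q2, q3, q4}.
Read '0': q1→{q2}, q2→{q3, q4}, q3→{q1, q2}, q4→{q3, q4}; now {q1, q2, q3, q4}.

{q1, q2, q3, q4}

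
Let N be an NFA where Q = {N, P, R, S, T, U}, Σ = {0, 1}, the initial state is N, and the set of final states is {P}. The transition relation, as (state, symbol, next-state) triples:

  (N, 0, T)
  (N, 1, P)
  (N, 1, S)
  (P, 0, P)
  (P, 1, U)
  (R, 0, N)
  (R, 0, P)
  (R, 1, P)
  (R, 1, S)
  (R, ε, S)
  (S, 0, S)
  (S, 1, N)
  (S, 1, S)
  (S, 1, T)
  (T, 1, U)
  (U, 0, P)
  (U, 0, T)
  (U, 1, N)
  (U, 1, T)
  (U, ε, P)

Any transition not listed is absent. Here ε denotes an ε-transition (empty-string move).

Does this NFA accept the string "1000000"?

Yes

Start in {N}.
Read '1': {N} → {P, S}.
Read '0': {P, S} → {P, S}.
Read '0': {P, S} → {P, S}.
Read '0': {P, S} → {P, S}.
Read '0': {P, S} → {P, S}.
Read '0': {P, S} → {P, S}.
Read '0': {P, S} → {P, S}.
The final set {P, S} contains the accepting state P.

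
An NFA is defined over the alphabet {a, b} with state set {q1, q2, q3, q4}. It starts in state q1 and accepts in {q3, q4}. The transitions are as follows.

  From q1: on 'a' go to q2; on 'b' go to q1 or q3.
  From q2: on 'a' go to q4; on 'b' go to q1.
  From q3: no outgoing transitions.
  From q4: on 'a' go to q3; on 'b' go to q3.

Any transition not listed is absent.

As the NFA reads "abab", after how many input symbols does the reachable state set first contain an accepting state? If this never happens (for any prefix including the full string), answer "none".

none

Start in {q1}.
Read 'a': q1→{q2}; now {q2}.
Read 'b': q2→{q1}; now {q1}.
Read 'a': q1→{q2}; now {q2}.
Read 'b': q2→{q1}; now {q1}.
No reachable set along the way intersects F.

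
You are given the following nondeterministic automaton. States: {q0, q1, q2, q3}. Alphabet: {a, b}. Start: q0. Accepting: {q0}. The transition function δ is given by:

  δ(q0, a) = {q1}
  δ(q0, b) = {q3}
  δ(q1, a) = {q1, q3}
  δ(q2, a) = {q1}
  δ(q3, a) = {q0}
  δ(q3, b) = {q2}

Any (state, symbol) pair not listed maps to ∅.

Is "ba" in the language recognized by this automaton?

Start in {q0}.
Read 'b': q0→{q3}; now {q3}.
Read 'a': q3→{q0}; now {q0}.
The final set {q0} contains the accepting state q0.

Yes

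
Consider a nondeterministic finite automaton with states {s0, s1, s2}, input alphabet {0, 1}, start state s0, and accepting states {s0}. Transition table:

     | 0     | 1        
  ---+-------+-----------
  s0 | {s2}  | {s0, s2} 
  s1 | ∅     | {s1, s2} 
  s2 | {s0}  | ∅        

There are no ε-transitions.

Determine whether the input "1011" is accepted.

Start in {s0}.
Read '1': {s0} → {s0, s2}.
Read '0': {s0, s2} → {s0, s2}.
Read '1': {s0, s2} → {s0, s2}.
Read '1': {s0, s2} → {s0, s2}.
The final set {s0, s2} contains the accepting state s0.

Yes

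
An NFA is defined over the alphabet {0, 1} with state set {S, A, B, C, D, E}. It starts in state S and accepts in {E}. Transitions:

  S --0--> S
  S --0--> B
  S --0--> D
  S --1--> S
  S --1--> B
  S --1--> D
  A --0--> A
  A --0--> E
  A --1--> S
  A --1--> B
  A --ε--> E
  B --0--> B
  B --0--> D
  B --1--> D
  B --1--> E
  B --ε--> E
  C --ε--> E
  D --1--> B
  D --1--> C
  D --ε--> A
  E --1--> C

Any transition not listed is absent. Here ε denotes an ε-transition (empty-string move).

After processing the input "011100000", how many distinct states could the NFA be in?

Start in {S}.
Read '0': {S} → {S, A, B, D, E}.
Read '1': {S, A, B, D, E} → {S, A, B, C, D, E}.
Read '1': {S, A, B, C, D, E} → {S, A, B, C, D, E}.
Read '1': {S, A, B, C, D, E} → {S, A, B, C, D, E}.
Read '0': {S, A, B, C, D, E} → {S, A, B, D, E}.
Read '0': {S, A, B, D, E} → {S, A, B, D, E}.
Read '0': {S, A, B, D, E} → {S, A, B, D, E}.
Read '0': {S, A, B, D, E} → {S, A, B, D, E}.
Read '0': {S, A, B, D, E} → {S, A, B, D, E}.
That set has 5 states.

5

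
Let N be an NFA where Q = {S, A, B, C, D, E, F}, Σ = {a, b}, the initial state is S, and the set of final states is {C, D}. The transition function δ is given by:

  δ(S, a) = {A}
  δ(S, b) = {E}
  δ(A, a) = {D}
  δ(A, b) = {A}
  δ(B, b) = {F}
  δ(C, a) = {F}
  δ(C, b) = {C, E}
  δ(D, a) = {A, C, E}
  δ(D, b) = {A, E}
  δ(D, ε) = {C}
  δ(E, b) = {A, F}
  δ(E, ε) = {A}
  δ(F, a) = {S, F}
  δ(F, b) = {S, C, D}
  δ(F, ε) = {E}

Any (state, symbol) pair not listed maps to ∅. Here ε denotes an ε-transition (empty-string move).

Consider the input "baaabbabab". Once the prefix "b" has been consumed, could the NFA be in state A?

Yes

Start in {S}.
Read 'b': {S} → {A, E}.
State A is in {A, E}.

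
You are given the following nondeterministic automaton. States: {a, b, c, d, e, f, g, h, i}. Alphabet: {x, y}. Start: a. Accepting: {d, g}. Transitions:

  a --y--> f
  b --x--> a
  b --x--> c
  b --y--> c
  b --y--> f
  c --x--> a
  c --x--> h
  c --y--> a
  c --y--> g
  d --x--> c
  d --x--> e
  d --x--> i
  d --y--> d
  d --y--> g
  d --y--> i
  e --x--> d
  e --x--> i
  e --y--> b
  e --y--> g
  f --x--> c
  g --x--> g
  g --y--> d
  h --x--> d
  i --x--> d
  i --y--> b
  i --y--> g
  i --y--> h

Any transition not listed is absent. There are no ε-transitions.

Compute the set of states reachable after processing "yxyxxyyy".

{b, d, g, h, i}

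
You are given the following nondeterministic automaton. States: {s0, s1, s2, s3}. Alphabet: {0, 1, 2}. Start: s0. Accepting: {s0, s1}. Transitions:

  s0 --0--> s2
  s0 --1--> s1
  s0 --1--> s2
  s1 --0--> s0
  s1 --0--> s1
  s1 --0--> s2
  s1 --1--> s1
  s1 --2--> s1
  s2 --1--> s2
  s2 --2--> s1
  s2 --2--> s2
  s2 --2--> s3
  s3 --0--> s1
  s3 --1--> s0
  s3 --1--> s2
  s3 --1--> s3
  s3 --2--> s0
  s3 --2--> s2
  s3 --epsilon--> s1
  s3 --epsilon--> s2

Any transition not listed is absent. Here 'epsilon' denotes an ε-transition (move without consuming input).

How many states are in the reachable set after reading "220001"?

0

Start in {s0}.
Read '2': {s0} → ∅.
The set is empty and remains empty for the remaining 5 symbols.
That set has 0 states.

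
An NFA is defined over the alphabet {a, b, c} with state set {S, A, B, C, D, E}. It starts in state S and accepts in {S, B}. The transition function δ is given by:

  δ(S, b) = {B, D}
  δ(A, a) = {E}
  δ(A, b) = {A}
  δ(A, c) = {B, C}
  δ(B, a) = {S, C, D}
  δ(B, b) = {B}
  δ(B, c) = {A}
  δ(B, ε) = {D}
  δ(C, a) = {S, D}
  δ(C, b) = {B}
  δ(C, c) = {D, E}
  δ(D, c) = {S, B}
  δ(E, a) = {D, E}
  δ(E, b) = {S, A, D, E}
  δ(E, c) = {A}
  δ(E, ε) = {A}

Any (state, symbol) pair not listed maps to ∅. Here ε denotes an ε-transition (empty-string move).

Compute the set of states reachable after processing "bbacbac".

{S, A, B, C, D, E}

Start in {S}.
Read 'b': {S} → {B, D}.
Read 'b': {B, D} → {B, D}.
Read 'a': {B, D} → {S, C, D}.
Read 'c': {S, C, D} → {S, A, B, D, E}.
Read 'b': {S, A, B, D, E} → {S, A, B, D, E}.
Read 'a': {S, A, B, D, E} → {S, A, C, D, E}.
Read 'c': {S, A, C, D, E} → {S, A, B, C, D, E}.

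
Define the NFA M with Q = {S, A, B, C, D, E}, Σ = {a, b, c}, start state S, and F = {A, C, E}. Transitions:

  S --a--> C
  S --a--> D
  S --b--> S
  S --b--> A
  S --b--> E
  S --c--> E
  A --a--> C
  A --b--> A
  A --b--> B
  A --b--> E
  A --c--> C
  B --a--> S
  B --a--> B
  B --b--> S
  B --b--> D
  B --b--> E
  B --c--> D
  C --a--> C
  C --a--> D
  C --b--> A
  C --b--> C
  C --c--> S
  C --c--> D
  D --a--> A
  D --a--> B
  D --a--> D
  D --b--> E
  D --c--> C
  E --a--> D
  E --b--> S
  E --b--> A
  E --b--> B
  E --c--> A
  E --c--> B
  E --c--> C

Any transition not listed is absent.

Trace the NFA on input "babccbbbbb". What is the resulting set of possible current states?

Start in {S}.
Read 'b': S→{S, A, E}; now {S, A, E}.
Read 'a': S→{C, D}, A→{C}, E→{D}; now {C, D}.
Read 'b': C→{A, C}, D→{E}; now {A, C, E}.
Read 'c': A→{C}, C→{S, D}, E→{A, B, C}; now {S, A, B, C, D}.
Read 'c': S→{E}, A→{C}, B→{D}, C→{S, D}, D→{C}; now {S, C, D, E}.
Read 'b': S→{S, A, E}, C→{A, C}, D→{E}, E→{S, A, B}; now {S, A, B, C, E}.
Read 'b': S→{S, A, E}, A→{A, B, E}, B→{S, D, E}, C→{A, C}, E→{S, A, B}; now {S, A, B, C, D, E}.
Read 'b': S→{S, A, E}, A→{A, B, E}, B→{S, D, E}, C→{A, C}, D→{E}, E→{S, A, B}; now {S, A, B, C, D, E}.
Read 'b': S→{S, A, E}, A→{A, B, E}, B→{S, D, E}, C→{A, C}, D→{E}, E→{S, A, B}; now {S, A, B, C, D, E}.
Read 'b': S→{S, A, E}, A→{A, B, E}, B→{S, D, E}, C→{A, C}, D→{E}, E→{S, A, B}; now {S, A, B, C, D, E}.

{S, A, B, C, D, E}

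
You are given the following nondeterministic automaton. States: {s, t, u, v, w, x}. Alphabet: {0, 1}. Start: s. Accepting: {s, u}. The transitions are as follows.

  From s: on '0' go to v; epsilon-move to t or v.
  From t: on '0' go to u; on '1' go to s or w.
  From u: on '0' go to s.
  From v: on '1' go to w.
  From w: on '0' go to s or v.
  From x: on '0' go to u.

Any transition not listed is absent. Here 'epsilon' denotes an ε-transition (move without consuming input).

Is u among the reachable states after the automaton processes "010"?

Start: ε-closure({s}) = {s, t, v}.
Read '0': s→{v}, t→{u}, v→∅; now {u, v}.
Read '1': u→∅, v→{w}; now {w}.
Read '0': w→{s, v}; union {s, v}; ε-closure = {s, t, v}.
State u is not in {s, t, v}.

No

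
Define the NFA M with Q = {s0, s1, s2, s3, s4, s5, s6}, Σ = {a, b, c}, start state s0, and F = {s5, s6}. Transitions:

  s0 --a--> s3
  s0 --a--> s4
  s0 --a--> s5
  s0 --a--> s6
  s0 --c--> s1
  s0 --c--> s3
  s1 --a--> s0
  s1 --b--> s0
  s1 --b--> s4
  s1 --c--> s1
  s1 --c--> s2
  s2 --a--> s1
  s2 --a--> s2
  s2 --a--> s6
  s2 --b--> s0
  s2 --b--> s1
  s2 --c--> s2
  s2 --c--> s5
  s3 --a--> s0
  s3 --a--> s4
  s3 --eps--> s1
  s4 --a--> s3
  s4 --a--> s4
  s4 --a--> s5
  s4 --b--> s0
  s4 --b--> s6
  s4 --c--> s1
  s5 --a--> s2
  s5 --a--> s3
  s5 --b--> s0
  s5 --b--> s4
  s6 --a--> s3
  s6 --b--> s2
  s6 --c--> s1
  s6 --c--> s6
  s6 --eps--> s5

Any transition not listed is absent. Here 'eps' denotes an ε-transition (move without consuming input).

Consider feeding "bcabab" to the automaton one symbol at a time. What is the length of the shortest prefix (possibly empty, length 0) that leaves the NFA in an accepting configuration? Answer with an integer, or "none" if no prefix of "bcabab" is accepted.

Start in {s0}.
Read 'b': {s0} → ∅.
The set is empty and remains empty for the remaining 5 symbols.
No reachable set along the way intersects F.

none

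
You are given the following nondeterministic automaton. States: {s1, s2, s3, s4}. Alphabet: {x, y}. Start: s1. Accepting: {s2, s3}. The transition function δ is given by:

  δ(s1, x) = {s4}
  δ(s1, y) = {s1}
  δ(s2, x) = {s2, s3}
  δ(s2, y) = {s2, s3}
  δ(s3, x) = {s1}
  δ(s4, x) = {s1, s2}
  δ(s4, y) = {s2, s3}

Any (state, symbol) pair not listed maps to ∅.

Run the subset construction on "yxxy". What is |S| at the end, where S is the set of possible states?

Start in {s1}.
Read 'y': s1→{s1}; now {s1}.
Read 'x': s1→{s4}; now {s4}.
Read 'x': s4→{s1, s2}; now {s1, s2}.
Read 'y': s1→{s1}, s2→{s2, s3}; now {s1, s2, s3}.
That set has 3 states.

3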